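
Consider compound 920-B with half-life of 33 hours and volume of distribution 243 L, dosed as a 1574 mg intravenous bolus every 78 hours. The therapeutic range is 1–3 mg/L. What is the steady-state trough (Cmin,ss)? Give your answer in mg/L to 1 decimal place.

1.6 mg/L

τ/t½ = 78/33 ≈ 2.3636, so fraction remaining f = (1/2)^(78/33) ≈ 0.1943.
Each bolus raises the concentration by D/Vd = 1574/243 ≈ 6.477 mg/L.
Steady-state trough Cmin,ss = C₀·f/(1−f) ≈ 6.477 × 0.1943/0.8057 ≈ 1.562 mg/L.
Trough 1.6 mg/L vs MEC 1 mg/L: adequate.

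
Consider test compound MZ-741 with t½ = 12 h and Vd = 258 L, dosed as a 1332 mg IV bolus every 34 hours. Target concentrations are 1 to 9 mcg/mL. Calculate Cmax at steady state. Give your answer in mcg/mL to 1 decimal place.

Over one 34-h interval, 34/12 ≈ 2.8333 half-lives elapse, leaving f ≈ 0.1403 of each dose.
Accumulation ratio R = 1/(1 − f) ≈ 1/0.8597 ≈ 1.1632.
Each bolus raises the concentration by D/Vd = 1332/258 ≈ 5.163 mcg/mL.
Steady-state peak Cmax,ss = C₀·R ≈ 5.163 × 1.1632 ≈ 6.006 mcg/mL.
Peak 6.0 mcg/mL vs MTC 9 mcg/mL: below toxic threshold.

6.0 mcg/mL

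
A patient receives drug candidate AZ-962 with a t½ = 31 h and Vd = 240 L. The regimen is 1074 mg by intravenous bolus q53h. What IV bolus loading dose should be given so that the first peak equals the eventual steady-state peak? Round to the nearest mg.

f = (1/2)^(53/31) ≈ 0.305728; accumulation ratio R = 1/(1−f) ≈ 1.44036.
Loading dose to hit Cmax,ss on first dose: D_load = D_maint·R ≈ 1074 × 1.44036 ≈ 1546.95 mg.

1547 mg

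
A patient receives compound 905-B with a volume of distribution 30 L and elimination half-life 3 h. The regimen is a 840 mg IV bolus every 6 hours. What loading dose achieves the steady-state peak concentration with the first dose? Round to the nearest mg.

f = (1/2)^(6/3) ≈ 0.250000; accumulation ratio R = 1/(1−f) ≈ 1.33333.
Loading dose to hit Cmax,ss on first dose: D_load = D_maint·R ≈ 840 × 1.33333 ≈ 1120.00 mg.

1120 mg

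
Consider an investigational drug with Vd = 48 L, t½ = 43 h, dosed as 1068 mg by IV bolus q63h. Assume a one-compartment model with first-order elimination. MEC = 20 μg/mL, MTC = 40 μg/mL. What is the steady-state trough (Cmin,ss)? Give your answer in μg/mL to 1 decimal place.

Over one 63-h interval, 63/43 ≈ 1.4651 half-lives elapse, leaving f ≈ 0.3622 of each dose.
Single-dose peak C₀ = D/Vd = 1068/48 ≈ 22.250 μg/mL.
Steady-state trough Cmin,ss = C₀·f/(1−f) ≈ 22.250 × 0.3622/0.6378 ≈ 12.636 μg/mL.
Trough 12.6 μg/mL vs MEC 20 μg/mL: subtherapeutic.

12.6 μg/mL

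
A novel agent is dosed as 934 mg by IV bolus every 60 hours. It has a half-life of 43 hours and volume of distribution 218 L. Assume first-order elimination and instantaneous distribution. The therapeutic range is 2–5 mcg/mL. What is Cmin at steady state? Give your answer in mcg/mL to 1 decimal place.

Over one 60-h interval, 60/43 ≈ 1.3953 half-lives elapse, leaving f ≈ 0.3802 of each dose.
Accumulation ratio R = 1/(1 − f) ≈ 1/0.6198 ≈ 1.6134.
Single-dose peak C₀ = D/Vd = 934/218 ≈ 4.284 mcg/mL.
Cmax,ss = C₀/(1 − f) ≈ 4.284/0.6198 ≈ 6.912 mcg/mL.
Steady-state trough Cmin,ss = Cmax,ss·f ≈ 6.912 × 0.3802 ≈ 2.628 mcg/mL.
Trough 2.6 mcg/mL vs MEC 2 mcg/mL: adequate.

2.6 mcg/mL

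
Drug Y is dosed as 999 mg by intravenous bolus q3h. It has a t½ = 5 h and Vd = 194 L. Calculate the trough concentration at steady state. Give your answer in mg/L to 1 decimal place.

k = ln2/t½ = ln2/5 ≈ 0.138629 h⁻¹; fraction remaining f = e^(−kτ) = e^(−0.138629×3) ≈ 0.6598.
Single-dose peak C₀ = D/Vd = 999/194 ≈ 5.149 mg/L.
Steady-state trough Cmin,ss = C₀·f/(1−f) ≈ 5.149 × 0.6598/0.3402 ≈ 9.986 mg/L.

10.0 mg/L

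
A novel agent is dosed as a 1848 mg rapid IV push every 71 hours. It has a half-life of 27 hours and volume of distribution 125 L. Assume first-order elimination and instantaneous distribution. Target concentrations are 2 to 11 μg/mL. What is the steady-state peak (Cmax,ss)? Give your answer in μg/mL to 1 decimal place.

k = ln2/t½ = ln2/27 ≈ 0.025672 h⁻¹; fraction remaining f = e^(−kτ) = e^(−0.025672×71) ≈ 0.1616.
Accumulation ratio R = 1/(1 − f) ≈ 1/0.8384 ≈ 1.1927.
Each bolus raises the concentration by D/Vd = 1848/125 ≈ 14.784 μg/mL.
Steady-state peak Cmax,ss = C₀·R ≈ 14.784 × 1.1927 ≈ 17.633 μg/mL.
Peak 17.6 μg/mL vs MTC 11 μg/mL: exceeds toxic threshold.

17.6 μg/mL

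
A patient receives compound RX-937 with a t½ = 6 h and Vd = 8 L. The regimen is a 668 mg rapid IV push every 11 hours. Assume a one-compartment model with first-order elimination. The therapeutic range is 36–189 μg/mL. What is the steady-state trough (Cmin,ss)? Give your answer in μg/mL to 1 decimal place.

32.6 μg/mL

τ/t½ = 11/6 ≈ 1.8333, so fraction remaining f = (1/2)^(11/6) ≈ 0.2806.
Accumulation ratio R = 1/(1 − f) ≈ 1/0.7194 ≈ 1.3900.
Single-dose peak C₀ = D/Vd = 668/8 ≈ 83.500 μg/mL.
Steady-state peak Cmax,ss = C₀·R ≈ 83.500 × 1.3900 ≈ 116.065 μg/mL.
Steady-state trough Cmin,ss = Cmax,ss·f ≈ 116.065 × 0.2806 ≈ 32.568 μg/mL.
Trough 32.6 μg/mL vs MEC 36 μg/mL: subtherapeutic.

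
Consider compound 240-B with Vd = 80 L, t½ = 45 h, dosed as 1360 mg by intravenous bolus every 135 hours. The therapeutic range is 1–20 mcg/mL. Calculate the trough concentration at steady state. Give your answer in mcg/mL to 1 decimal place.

τ = 135 h = 3 half-lives, so f = (1/2)^3 = 0.125.
Accumulation ratio R = 1/(1 − f) = 1/0.875 = 8/7.
Single-dose peak C₀ = D/Vd = 1360/80 = 17 mcg/mL.
Steady-state peak Cmax,ss = C₀·R = 17 × 8/7 ≈ 19.429 mcg/mL.
Steady-state trough Cmin,ss = Cmax,ss·f ≈ 19.429 × 0.125 ≈ 2.429 mcg/mL.
Trough 2.4 mcg/mL vs MEC 1 mcg/mL: adequate.

2.4 mcg/mL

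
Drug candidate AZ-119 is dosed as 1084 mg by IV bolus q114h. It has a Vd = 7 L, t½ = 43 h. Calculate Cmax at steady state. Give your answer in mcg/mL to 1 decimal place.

k = ln2/t½ = ln2/43 ≈ 0.016120 h⁻¹; fraction remaining f = e^(−kτ) = e^(−0.016120×114) ≈ 0.1592.
At steady state, accumulation factor R = 1/(1 − e^(−kτ)) ≈ 1.1893.
Single-dose peak C₀ = D/Vd = 1084/7 ≈ 154.857 mcg/mL.
Cmax,ss = C₀/(1 − f) ≈ 154.857/0.8408 ≈ 184.178 mcg/mL.

184.2 mcg/mL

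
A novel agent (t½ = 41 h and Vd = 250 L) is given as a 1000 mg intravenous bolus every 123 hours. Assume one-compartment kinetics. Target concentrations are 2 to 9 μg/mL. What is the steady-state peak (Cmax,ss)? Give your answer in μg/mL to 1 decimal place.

4.6 μg/mL

τ = 123 h = 3 half-lives, so f = (1/2)^3 = 0.125.
At steady state, R = 1/(1 − 0.125) = 8/7.
Single-dose peak C₀ = D/Vd = 1000/250 = 4 μg/mL.
Steady-state peak Cmax,ss = C₀·R = 4 × 8/7 ≈ 4.571 μg/mL.
Peak 4.6 μg/mL vs MTC 9 μg/mL: below toxic threshold.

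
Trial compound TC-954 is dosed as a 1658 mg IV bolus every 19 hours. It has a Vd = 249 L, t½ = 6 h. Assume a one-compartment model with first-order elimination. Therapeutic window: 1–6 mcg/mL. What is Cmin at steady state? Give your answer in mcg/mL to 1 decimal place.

Over one 19-h interval, 19/6 ≈ 3.1667 half-lives elapse, leaving f ≈ 0.1114 of each dose.
Single-dose peak C₀ = D/Vd = 1658/249 ≈ 6.659 mcg/mL.
Steady-state trough Cmin,ss = C₀·f/(1−f) ≈ 6.659 × 0.1114/0.8886 ≈ 0.835 mcg/mL.
Trough 0.8 mcg/mL vs MEC 1 mcg/mL: subtherapeutic.

0.8 mcg/mL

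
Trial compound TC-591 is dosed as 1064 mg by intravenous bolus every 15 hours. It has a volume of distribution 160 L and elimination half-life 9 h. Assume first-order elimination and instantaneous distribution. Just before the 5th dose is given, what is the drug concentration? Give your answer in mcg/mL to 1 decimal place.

f = (1/2)^(τ/t½) = (1/2)^(15/9) ≈ 0.3150.
C₀ = D/Vd = 1064/160 ≈ 6.650 mcg/mL.
Before the 5th dose, 4 doses have been given. Superposition: Cmin = C₀·(f + f² + … + f^4).
≈ 6.650 × (0.3150 + 0.0992 + 0.0313 + 0.0098) ≈ 6.650 × 0.4553 ≈ 3.028 mcg/mL.

3.0 mcg/mL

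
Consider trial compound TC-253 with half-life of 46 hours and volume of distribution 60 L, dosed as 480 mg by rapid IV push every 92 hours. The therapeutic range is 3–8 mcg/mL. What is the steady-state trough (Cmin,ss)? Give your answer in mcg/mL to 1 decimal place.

2.7 mcg/mL

τ = 92 h = 2 half-lives, so f = (1/2)^2 = 0.25.
Accumulation ratio R = 1/(1 − f) = 1/0.75 = 4/3.
Single-dose peak C₀ = D/Vd = 480/60 = 8 mcg/mL.
Steady-state peak Cmax,ss = C₀·R = 8 × 4/3 ≈ 10.667 mcg/mL.
Steady-state trough Cmin,ss = Cmax,ss·f ≈ 10.667 × 0.25 ≈ 2.667 mcg/mL.
Trough 2.7 mcg/mL vs MEC 3 mcg/mL: subtherapeutic.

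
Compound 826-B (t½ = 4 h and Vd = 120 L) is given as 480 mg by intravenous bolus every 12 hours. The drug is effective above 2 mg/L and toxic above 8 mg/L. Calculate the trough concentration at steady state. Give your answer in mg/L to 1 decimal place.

The dosing interval is 3 half-lives, so f = 2^(−3) = 0.125.
Accumulation ratio R = 1/(1 − f) = 1/0.875 = 8/7.
Single-dose peak C₀ = D/Vd = 480/120 = 4 mg/L.
Steady-state peak Cmax,ss = C₀·R = 4 × 8/7 ≈ 4.571 mg/L.
Steady-state trough Cmin,ss = Cmax,ss·f ≈ 4.571 × 0.125 ≈ 0.571 mg/L.
Trough 0.6 mg/L vs MEC 2 mg/L: subtherapeutic.

0.6 mg/L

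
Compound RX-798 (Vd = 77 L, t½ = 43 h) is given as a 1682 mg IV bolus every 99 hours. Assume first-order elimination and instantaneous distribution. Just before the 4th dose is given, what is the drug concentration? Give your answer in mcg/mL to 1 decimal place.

f = (1/2)^(τ/t½) = (1/2)^(99/43) ≈ 0.2027.
C₀ = D/Vd = 1682/77 ≈ 21.844 mcg/mL.
Before the 4th dose, 3 doses have been given. Superposition: Cmin = C₀·(f + f² + … + f^3).
≈ 21.844 × (0.2027 + 0.0411 + 0.0083) ≈ 21.844 × 0.2521 ≈ 5.507 mcg/mL.

5.5 mcg/mL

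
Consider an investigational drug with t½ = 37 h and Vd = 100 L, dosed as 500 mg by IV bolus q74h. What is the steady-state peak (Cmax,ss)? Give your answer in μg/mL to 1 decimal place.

6.7 μg/mL

τ = 74 h = 2 half-lives, so f = (1/2)^2 = 0.25.
At steady state, R = 1/(1 − 0.25) = 4/3.
Single-dose peak C₀ = D/Vd = 500/100 = 5 μg/mL.
Steady-state peak Cmax,ss = C₀·R = 5 × 4/3 ≈ 6.667 μg/mL.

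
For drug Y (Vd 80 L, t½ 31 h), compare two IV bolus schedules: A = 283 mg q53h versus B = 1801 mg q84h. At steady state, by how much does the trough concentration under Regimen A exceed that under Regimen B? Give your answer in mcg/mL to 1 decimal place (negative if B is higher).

Regimen A: f = (1/2)^(53/31) ≈ 0.3057; Cmin,ss = (283/80)·f/(1−f) ≈ 1.558 mcg/mL.
Regimen B: f = (1/2)^(84/31) ≈ 0.1529; Cmin,ss = (1801/80)·f/(1−f) ≈ 4.063 mcg/mL.
Difference ≈ 1.558 − 4.063 ≈ -2.505 mcg/mL.

-2.5 mcg/mL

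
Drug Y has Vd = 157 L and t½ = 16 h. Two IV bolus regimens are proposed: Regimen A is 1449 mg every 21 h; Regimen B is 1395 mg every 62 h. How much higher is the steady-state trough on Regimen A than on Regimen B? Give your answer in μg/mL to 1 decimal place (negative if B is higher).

5.6 μg/mL

Regimen A: f = (1/2)^(21/16) ≈ 0.4026; Cmin,ss = (1449/157)·f/(1−f) ≈ 6.220 μg/mL.
Regimen B: f = (1/2)^(62/16) ≈ 0.0682; Cmin,ss = (1395/157)·f/(1−f) ≈ 0.650 μg/mL.
Difference ≈ 6.220 − 0.650 ≈ 5.570 μg/mL.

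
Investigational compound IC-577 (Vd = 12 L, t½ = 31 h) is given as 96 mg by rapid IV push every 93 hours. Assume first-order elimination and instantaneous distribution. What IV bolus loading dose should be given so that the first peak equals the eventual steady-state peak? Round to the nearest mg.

f = (1/2)^(93/31) ≈ 0.125000; accumulation ratio R = 1/(1−f) ≈ 1.14286.
Loading dose to hit Cmax,ss on first dose: D_load = D_maint·R ≈ 96 × 1.14286 ≈ 109.71 mg.

110 mg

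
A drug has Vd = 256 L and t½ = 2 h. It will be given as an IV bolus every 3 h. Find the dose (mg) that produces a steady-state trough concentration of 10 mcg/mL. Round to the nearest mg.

τ/t½ = 3/2 ≈ 1.5, so f = (1/2)^(3/2) ≈ 0.353553.
Cmin,ss = (D/Vd)·f/(1−f), so D = Cmin,ss·Vd·(1−f)/f.
D = 10 × 256 × (1−f)/f ≈ 10 × 256 × 1.82843 ≈ 4680.78 mg.

4681 mg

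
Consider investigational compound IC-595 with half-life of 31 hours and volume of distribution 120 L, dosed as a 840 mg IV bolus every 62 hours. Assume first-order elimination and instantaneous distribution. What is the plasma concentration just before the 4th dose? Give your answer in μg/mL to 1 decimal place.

2.3 μg/mL

f = (1/2)^(τ/t½) = (1/2)^(62/31) ≈ 0.2500.
C₀ = D/Vd = 840/120 ≈ 7.000 μg/mL.
Before the 4th dose, 3 doses have been given. Superposition: Cmin = C₀·(f + f² + … + f^3).
≈ 7.000 × (0.2500 + 0.0625 + 0.0156) ≈ 7.000 × 0.3281 ≈ 2.297 μg/mL.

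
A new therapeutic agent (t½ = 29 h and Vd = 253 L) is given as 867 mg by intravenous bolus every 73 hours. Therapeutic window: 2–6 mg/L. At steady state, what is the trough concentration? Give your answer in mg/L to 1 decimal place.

k = ln2/t½ = ln2/29 ≈ 0.023902 h⁻¹; fraction remaining f = e^(−kτ) = e^(−0.023902×73) ≈ 0.1747.
At steady state, accumulation factor R = 1/(1 − e^(−kτ)) ≈ 1.2117.
Each bolus raises the concentration by D/Vd = 867/253 ≈ 3.427 mg/L.
Cmax,ss = C₀/(1 − f) ≈ 3.427/0.8253 ≈ 4.152 mg/L.
One interval later, Cmin,ss = Cmax,ss·e^(−kτ) ≈ 4.152 × 0.1747 ≈ 0.725 mg/L.
Trough 0.7 mg/L vs MEC 2 mg/L: subtherapeutic.

0.7 mg/L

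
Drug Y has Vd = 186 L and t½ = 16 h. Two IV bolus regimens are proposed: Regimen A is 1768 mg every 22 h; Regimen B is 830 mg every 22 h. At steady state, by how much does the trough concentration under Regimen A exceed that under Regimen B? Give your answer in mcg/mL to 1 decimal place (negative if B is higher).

Regimen A: f = (1/2)^(22/16) ≈ 0.3856; Cmin,ss = (1768/186)·f/(1−f) ≈ 5.966 mcg/mL.
Regimen B: f = (1/2)^(22/16) ≈ 0.3856; Cmin,ss = (830/186)·f/(1−f) ≈ 2.801 mcg/mL.
Difference ≈ 5.966 − 2.801 ≈ 3.165 mcg/mL.

3.2 mcg/mL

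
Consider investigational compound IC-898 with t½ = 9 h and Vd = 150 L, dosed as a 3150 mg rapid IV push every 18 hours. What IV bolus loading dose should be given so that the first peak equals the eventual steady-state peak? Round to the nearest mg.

f = (1/2)^(18/9) ≈ 0.250000; accumulation ratio R = 1/(1−f) ≈ 1.33333.
Loading dose to hit Cmax,ss on first dose: D_load = D_maint·R ≈ 3150 × 1.33333 ≈ 4199.99 mg.

4200 mg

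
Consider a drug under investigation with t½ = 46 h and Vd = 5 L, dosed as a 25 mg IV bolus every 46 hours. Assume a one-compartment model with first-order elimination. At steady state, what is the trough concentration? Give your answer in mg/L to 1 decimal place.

5.0 mg/L

τ = 46 h = 1 half-life, so f = (1/2)^1 = 0.5.
At steady state, R = 1/(1 − 0.5) = 2/1.
Single-dose peak C₀ = D/Vd = 25/5 = 5 mg/L.
Steady-state peak Cmax,ss = C₀·R = 5 × 2/1 ≈ 10.000 mg/L.
Steady-state trough Cmin,ss = Cmax,ss·f ≈ 10.000 × 0.5 ≈ 5.000 mg/L.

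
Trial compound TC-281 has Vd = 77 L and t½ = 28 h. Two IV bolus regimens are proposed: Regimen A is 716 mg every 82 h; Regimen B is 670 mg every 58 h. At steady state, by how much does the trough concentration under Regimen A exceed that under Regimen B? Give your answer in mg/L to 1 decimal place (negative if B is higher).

Regimen A: f = (1/2)^(82/28) ≈ 0.1313; Cmin,ss = (716/77)·f/(1−f) ≈ 1.405 mg/L.
Regimen B: f = (1/2)^(58/28) ≈ 0.2379; Cmin,ss = (670/77)·f/(1−f) ≈ 2.716 mg/L.
Difference ≈ 1.405 − 2.716 ≈ -1.311 mg/L.

-1.3 mg/L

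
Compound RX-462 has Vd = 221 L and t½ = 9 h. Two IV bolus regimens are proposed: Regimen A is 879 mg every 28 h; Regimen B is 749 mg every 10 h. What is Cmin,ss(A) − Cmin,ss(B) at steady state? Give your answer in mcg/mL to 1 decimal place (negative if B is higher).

Regimen A: f = (1/2)^(28/9) ≈ 0.1157; Cmin,ss = (879/221)·f/(1−f) ≈ 0.520 mcg/mL.
Regimen B: f = (1/2)^(10/9) ≈ 0.4629; Cmin,ss = (749/221)·f/(1−f) ≈ 2.921 mcg/mL.
Difference ≈ 0.520 − 2.921 ≈ -2.401 mcg/mL.

-2.4 mcg/mL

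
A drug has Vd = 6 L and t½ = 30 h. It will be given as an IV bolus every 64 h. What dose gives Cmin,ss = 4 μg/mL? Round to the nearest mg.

τ/t½ = 64/30 ≈ 2.1333, so f = (1/2)^(64/30) ≈ 0.227931.
Cmin,ss = (D/Vd)·f/(1−f), so D = Cmin,ss·Vd·(1−f)/f.
D = 4 × 6 × (1−f)/f ≈ 4 × 6 × 3.38729 ≈ 81.29 mg.

81 mg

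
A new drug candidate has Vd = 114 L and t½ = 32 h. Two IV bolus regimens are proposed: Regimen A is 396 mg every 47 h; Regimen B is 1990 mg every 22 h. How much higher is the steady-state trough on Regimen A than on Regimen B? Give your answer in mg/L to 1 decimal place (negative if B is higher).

-26.6 mg/L

Regimen A: f = (1/2)^(47/32) ≈ 0.3613; Cmin,ss = (396/114)·f/(1−f) ≈ 1.965 mg/L.
Regimen B: f = (1/2)^(22/32) ≈ 0.6209; Cmin,ss = (1990/114)·f/(1−f) ≈ 28.590 mg/L.
Difference ≈ 1.965 − 28.590 ≈ -26.625 mg/L.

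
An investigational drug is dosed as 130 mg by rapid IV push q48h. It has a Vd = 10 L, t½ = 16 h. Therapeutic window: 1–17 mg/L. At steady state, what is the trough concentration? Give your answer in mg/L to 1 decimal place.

1.9 mg/L

τ = 48 h = 3 half-lives, so f = (1/2)^3 = 0.125.
Accumulation ratio R = 1/(1 − f) = 1/0.875 = 8/7.
Single-dose peak C₀ = D/Vd = 130/10 = 13 mg/L.
Steady-state peak Cmax,ss = C₀·R = 13 × 8/7 ≈ 14.857 mg/L.
Steady-state trough Cmin,ss = Cmax,ss·f ≈ 14.857 × 0.125 ≈ 1.857 mg/L.
Trough 1.9 mg/L vs MEC 1 mg/L: adequate.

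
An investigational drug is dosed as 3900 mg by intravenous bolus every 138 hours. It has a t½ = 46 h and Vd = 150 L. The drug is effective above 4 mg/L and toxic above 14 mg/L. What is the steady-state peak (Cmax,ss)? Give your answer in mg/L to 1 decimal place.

29.7 mg/L

The dosing interval is 3 half-lives, so f = 2^(−3) = 0.125.
Accumulation ratio R = 1/(1 − f) = 1/0.875 = 8/7.
Single-dose peak C₀ = D/Vd = 3900/150 = 26 mg/L.
Steady-state peak Cmax,ss = C₀·R = 26 × 8/7 ≈ 29.714 mg/L.
Peak 29.7 mg/L vs MTC 14 mg/L: exceeds toxic threshold.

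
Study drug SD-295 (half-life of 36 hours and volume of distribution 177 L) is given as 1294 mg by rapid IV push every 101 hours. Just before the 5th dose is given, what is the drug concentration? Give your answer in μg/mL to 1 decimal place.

f = (1/2)^(τ/t½) = (1/2)^(101/36) ≈ 0.1430.
C₀ = D/Vd = 1294/177 ≈ 7.311 μg/mL.
Before the 5th dose, 4 doses have been given. Superposition: Cmin = C₀·(f + f² + … + f^4).
≈ 7.311 × (0.1430 + 0.0204 + 0.0029 + 0.0004) ≈ 7.311 × 0.1667 ≈ 1.219 μg/mL.

1.2 μg/mL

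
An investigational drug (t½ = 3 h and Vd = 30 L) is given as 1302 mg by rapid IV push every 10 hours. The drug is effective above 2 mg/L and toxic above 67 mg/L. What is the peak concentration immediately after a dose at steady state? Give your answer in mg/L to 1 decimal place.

Over one 10-h interval, 10/3 ≈ 3.3333 half-lives elapse, leaving f ≈ 0.0992 of each dose.
At steady state, accumulation factor R = 1/(1 − e^(−kτ)) ≈ 1.1101.
Each bolus raises the concentration by D/Vd = 1302/30 ≈ 43.400 mg/L.
Steady-state peak Cmax,ss = C₀·R ≈ 43.400 × 1.1101 ≈ 48.178 mg/L.
Peak 48.2 mg/L vs MTC 67 mg/L: below toxic threshold.

48.2 mg/L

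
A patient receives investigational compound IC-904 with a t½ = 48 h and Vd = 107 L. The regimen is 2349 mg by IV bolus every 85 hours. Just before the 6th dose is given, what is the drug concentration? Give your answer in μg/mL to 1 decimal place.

f = (1/2)^(τ/t½) = (1/2)^(85/48) ≈ 0.2930.
C₀ = D/Vd = 2349/107 ≈ 21.953 μg/mL.
Before the 6th dose, 5 doses have been given. Superposition: Cmin = C₀·(f + f² + … + f^5).
≈ 21.953 × (0.2930 + 0.0858 + 0.0252 + 0.0074 + 0.0022) ≈ 21.953 × 0.4136 ≈ 9.080 μg/mL.

9.1 μg/mL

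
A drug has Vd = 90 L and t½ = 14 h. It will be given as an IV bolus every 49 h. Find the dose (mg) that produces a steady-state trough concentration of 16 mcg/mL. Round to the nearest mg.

τ/t½ = 49/14 ≈ 3.5, so f = (1/2)^(49/14) ≈ 0.088388.
Cmin,ss = (D/Vd)·f/(1−f), so D = Cmin,ss·Vd·(1−f)/f.
D = 16 × 90 × (1−f)/f ≈ 16 × 90 × 10.31375 ≈ 14851.80 mg.

14852 mg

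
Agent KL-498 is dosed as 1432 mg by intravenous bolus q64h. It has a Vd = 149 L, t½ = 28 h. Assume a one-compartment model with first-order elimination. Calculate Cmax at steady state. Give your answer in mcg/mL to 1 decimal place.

Over one 64-h interval, 64/28 ≈ 2.2857 half-lives elapse, leaving f ≈ 0.2051 of each dose.
Accumulation ratio R = 1/(1 − f) ≈ 1/0.7949 ≈ 1.2580.
Each bolus raises the concentration by D/Vd = 1432/149 ≈ 9.611 mcg/mL.
Steady-state peak Cmax,ss = C₀·R ≈ 9.611 × 1.2580 ≈ 12.091 mcg/mL.

12.1 mcg/mL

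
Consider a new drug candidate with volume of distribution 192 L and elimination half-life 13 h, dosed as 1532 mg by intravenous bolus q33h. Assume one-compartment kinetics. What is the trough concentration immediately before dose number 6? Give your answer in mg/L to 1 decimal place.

f = (1/2)^(τ/t½) = (1/2)^(33/13) ≈ 0.1721.
C₀ = D/Vd = 1532/192 ≈ 7.979 mg/L.
Before the 6th dose, 5 doses have been given. Superposition: Cmin = C₀·(f + f² + … + f^5).
≈ 7.979 × (0.1721 + 0.0296 + 0.0051 + 0.0009 + 0.0002) ≈ 7.979 × 0.2079 ≈ 1.659 mg/L.

1.7 mg/L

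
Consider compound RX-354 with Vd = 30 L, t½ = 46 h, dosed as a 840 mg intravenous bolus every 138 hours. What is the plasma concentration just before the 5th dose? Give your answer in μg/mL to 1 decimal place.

4.0 μg/mL

f = (1/2)^(τ/t½) = (1/2)^(138/46) ≈ 0.1250.
C₀ = D/Vd = 840/30 ≈ 28.000 μg/mL.
Before the 5th dose, 4 doses have been given. Superposition: Cmin = C₀·(f + f² + … + f^4).
≈ 28.000 × (0.1250 + 0.0156 + 0.0020 + 0.0002) ≈ 28.000 × 0.1428 ≈ 3.998 μg/mL.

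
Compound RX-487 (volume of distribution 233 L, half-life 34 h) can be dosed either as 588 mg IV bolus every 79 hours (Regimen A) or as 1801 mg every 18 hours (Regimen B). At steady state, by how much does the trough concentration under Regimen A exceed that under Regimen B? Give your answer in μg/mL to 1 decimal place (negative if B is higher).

Regimen A: f = (1/2)^(79/34) ≈ 0.1998; Cmin,ss = (588/233)·f/(1−f) ≈ 0.630 μg/mL.
Regimen B: f = (1/2)^(18/34) ≈ 0.6928; Cmin,ss = (1801/233)·f/(1−f) ≈ 17.432 μg/mL.
Difference ≈ 0.630 − 17.432 ≈ -16.802 μg/mL.

-16.8 μg/mL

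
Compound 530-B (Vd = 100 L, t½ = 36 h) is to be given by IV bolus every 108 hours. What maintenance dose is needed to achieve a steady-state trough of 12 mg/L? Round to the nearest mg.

τ/t½ = 108/36 ≈ 3, so f = (1/2)^(108/36) ≈ 0.125000.
Cmin,ss = (D/Vd)·f/(1−f), so D = Cmin,ss·Vd·(1−f)/f.
D = 12 × 100 × (1−f)/f ≈ 12 × 100 × 7.00000 ≈ 8400.00 mg.

8400 mg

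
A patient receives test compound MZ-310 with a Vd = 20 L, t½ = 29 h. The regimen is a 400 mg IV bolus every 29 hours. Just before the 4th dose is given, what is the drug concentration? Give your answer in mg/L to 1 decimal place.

17.5 mg/L

f = (1/2)^(τ/t½) = (1/2)^(29/29) ≈ 0.5000.
C₀ = D/Vd = 400/20 ≈ 20.000 mg/L.
Before the 4th dose, 3 doses have been given. Superposition: Cmin = C₀·(f + f² + … + f^3).
≈ 20.000 × (0.5000 + 0.2500 + 0.1250) ≈ 20.000 × 0.8750 ≈ 17.500 mg/L.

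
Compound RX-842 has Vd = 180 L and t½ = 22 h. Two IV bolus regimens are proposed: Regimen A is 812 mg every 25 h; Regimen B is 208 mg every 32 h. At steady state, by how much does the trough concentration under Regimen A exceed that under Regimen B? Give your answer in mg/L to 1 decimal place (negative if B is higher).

Regimen A: f = (1/2)^(25/22) ≈ 0.4549; Cmin,ss = (812/180)·f/(1−f) ≈ 3.765 mg/L.
Regimen B: f = (1/2)^(32/22) ≈ 0.3649; Cmin,ss = (208/180)·f/(1−f) ≈ 0.664 mg/L.
Difference ≈ 3.765 − 0.664 ≈ 3.101 mg/L.

3.1 mg/L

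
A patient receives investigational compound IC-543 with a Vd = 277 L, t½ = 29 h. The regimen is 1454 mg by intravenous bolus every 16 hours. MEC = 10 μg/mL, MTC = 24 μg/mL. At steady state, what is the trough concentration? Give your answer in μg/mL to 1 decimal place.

k = ln2/t½ = ln2/29 ≈ 0.023902 h⁻¹; fraction remaining f = e^(−kτ) = e^(−0.023902×16) ≈ 0.6822.
Each bolus raises the concentration by D/Vd = 1454/277 ≈ 5.249 μg/mL.
Steady-state trough Cmin,ss = C₀·f/(1−f) ≈ 5.249 × 0.6822/0.3178 ≈ 11.268 μg/mL.
Trough 11.3 μg/mL vs MEC 10 μg/mL: adequate.

11.3 μg/mL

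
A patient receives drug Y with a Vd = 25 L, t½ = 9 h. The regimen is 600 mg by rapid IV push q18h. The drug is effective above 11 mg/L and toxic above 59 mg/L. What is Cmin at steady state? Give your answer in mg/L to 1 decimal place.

8.0 mg/L

τ = 18 h = 2 half-lives, so f = (1/2)^2 = 0.25.
At steady state, R = 1/(1 − 0.25) = 4/3.
Single-dose peak C₀ = D/Vd = 600/25 = 24 mg/L.
Steady-state peak Cmax,ss = C₀·R = 24 × 4/3 ≈ 32.000 mg/L.
Steady-state trough Cmin,ss = Cmax,ss·f ≈ 32.000 × 0.25 ≈ 8.000 mg/L.
Trough 8.0 mg/L vs MEC 11 mg/L: subtherapeutic.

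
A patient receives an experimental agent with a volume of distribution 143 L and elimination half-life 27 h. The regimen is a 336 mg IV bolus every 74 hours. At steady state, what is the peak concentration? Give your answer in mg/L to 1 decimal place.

Over one 74-h interval, 74/27 ≈ 2.7407 half-lives elapse, leaving f ≈ 0.1496 of each dose.
At steady state, accumulation factor R = 1/(1 − e^(−kτ)) ≈ 1.1759.
Single-dose peak C₀ = D/Vd = 336/143 ≈ 2.350 mg/L.
Steady-state peak Cmax,ss = C₀·R ≈ 2.350 × 1.1759 ≈ 2.763 mg/L.

2.8 mg/L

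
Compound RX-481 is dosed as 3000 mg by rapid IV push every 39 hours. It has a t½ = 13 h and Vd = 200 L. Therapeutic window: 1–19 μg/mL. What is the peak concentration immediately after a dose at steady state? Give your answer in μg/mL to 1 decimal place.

17.1 μg/mL

The dosing interval is 3 half-lives, so f = 2^(−3) = 0.125.
At steady state, R = 1/(1 − 0.125) = 8/7.
Single-dose peak C₀ = D/Vd = 3000/200 = 15 μg/mL.
Steady-state peak Cmax,ss = C₀·R = 15 × 8/7 ≈ 17.143 μg/mL.
Peak 17.1 μg/mL vs MTC 19 μg/mL: below toxic threshold.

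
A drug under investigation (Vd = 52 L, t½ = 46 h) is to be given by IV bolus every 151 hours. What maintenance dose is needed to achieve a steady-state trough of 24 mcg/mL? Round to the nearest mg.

τ/t½ = 151/46 ≈ 3.2826, so f = (1/2)^(151/46) ≈ 0.102763.
Cmin,ss = (D/Vd)·f/(1−f), so D = Cmin,ss·Vd·(1−f)/f.
D = 24 × 52 × (1−f)/f ≈ 24 × 52 × 8.73113 ≈ 10896.45 mg.

10896 mg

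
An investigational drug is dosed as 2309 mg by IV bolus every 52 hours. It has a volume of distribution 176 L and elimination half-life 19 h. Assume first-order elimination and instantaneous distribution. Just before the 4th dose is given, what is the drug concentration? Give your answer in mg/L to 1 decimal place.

f = (1/2)^(τ/t½) = (1/2)^(52/19) ≈ 0.1500.
C₀ = D/Vd = 2309/176 ≈ 13.119 mg/L.
Before the 4th dose, 3 doses have been given. Superposition: Cmin = C₀·(f + f² + … + f^3).
≈ 13.119 × (0.1500 + 0.0225 + 0.0034) ≈ 13.119 × 0.1759 ≈ 2.308 mg/L.

2.3 mg/L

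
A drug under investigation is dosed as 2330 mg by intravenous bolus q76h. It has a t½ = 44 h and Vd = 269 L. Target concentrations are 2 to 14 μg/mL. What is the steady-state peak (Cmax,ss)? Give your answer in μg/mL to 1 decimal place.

k = ln2/t½ = ln2/44 ≈ 0.015753 h⁻¹; fraction remaining f = e^(−kτ) = e^(−0.015753×76) ≈ 0.3020.
Accumulation ratio R = 1/(1 − f) ≈ 1/0.6980 ≈ 1.4327.
Each bolus raises the concentration by D/Vd = 2330/269 ≈ 8.662 μg/mL.
Steady-state peak Cmax,ss = C₀·R ≈ 8.662 × 1.4327 ≈ 12.410 μg/mL.
Peak 12.4 μg/mL vs MTC 14 μg/mL: below toxic threshold.

12.4 μg/mL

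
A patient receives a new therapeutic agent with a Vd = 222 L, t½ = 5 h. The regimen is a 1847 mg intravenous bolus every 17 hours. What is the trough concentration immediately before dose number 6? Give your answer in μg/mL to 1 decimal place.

0.9 μg/mL

f = (1/2)^(τ/t½) = (1/2)^(17/5) ≈ 0.0947.
C₀ = D/Vd = 1847/222 ≈ 8.320 μg/mL.
Before the 6th dose, 5 doses have been given. Superposition: Cmin = C₀·(f + f² + … + f^5).
≈ 8.320 × (0.0947 + 0.0090 + 0.0008 + 0.0001 + 0.0000) ≈ 8.320 × 0.1046 ≈ 0.870 μg/mL.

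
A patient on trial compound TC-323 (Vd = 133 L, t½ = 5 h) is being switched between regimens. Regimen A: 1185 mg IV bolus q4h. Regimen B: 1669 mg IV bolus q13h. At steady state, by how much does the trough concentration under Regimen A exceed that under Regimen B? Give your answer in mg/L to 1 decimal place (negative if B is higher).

9.5 mg/L

Regimen A: f = (1/2)^(4/5) ≈ 0.5743; Cmin,ss = (1185/133)·f/(1−f) ≈ 12.020 mg/L.
Regimen B: f = (1/2)^(13/5) ≈ 0.1649; Cmin,ss = (1669/133)·f/(1−f) ≈ 2.478 mg/L.
Difference ≈ 12.020 − 2.478 ≈ 9.542 mg/L.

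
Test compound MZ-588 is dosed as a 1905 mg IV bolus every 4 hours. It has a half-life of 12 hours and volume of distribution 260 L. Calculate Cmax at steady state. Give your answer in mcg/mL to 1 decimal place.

35.5 mcg/mL

Over one 4-h interval, 4/12 ≈ 0.33333 half-lives elapse, leaving f ≈ 0.7937 of each dose.
At steady state, accumulation factor R = 1/(1 − e^(−kτ)) ≈ 4.8473.
Single-dose peak C₀ = D/Vd = 1905/260 ≈ 7.327 mcg/mL.
Steady-state peak Cmax,ss = C₀·R ≈ 7.327 × 4.8473 ≈ 35.516 mcg/mL.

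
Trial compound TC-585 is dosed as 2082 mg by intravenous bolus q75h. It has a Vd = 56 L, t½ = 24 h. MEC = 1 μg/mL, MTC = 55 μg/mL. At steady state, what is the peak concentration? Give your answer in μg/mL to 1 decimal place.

Over one 75-h interval, 75/24 ≈ 3.125 half-lives elapse, leaving f ≈ 0.1146 of each dose.
At steady state, accumulation factor R = 1/(1 − e^(−kτ)) ≈ 1.1294.
Single-dose peak C₀ = D/Vd = 2082/56 ≈ 37.179 μg/mL.
Cmax,ss = C₀/(1 − f) ≈ 37.179/0.8854 ≈ 41.991 μg/mL.
Peak 42.0 μg/mL vs MTC 55 μg/mL: below toxic threshold.

42.0 μg/mL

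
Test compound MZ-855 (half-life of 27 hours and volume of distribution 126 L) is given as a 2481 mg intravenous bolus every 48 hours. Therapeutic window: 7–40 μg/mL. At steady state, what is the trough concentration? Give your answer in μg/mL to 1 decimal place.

8.1 μg/mL

k = ln2/t½ = ln2/27 ≈ 0.025672 h⁻¹; fraction remaining f = e^(−kτ) = e^(−0.025672×48) ≈ 0.2916.
At steady state, accumulation factor R = 1/(1 − e^(−kτ)) ≈ 1.4116.
Each bolus raises the concentration by D/Vd = 2481/126 ≈ 19.690 μg/mL.
Steady-state peak Cmax,ss = C₀·R ≈ 19.690 × 1.4116 ≈ 27.794 μg/mL.
One interval later, Cmin,ss = Cmax,ss·e^(−kτ) ≈ 27.794 × 0.2916 ≈ 8.105 μg/mL.
Trough 8.1 μg/mL vs MEC 7 μg/mL: adequate.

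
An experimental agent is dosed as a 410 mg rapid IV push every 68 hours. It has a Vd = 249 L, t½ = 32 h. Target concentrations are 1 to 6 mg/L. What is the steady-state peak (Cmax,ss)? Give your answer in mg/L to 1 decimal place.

τ/t½ = 68/32 ≈ 2.125, so fraction remaining f = (1/2)^(68/32) ≈ 0.2293.
At steady state, accumulation factor R = 1/(1 − e^(−kτ)) ≈ 1.2975.
Each bolus raises the concentration by D/Vd = 410/249 ≈ 1.647 mg/L.
Steady-state peak Cmax,ss = C₀·R ≈ 1.647 × 1.2975 ≈ 2.137 mg/L.
Peak 2.1 mg/L vs MTC 6 mg/L: below toxic threshold.

2.1 mg/L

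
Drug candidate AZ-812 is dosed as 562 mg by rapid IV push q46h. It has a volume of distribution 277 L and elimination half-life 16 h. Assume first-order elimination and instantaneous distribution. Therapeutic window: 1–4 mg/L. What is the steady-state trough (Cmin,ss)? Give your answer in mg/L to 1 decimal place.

k = ln2/t½ = ln2/16 ≈ 0.043322 h⁻¹; fraction remaining f = e^(−kτ) = e^(−0.043322×46) ≈ 0.1363.
Each bolus raises the concentration by D/Vd = 562/277 ≈ 2.029 mg/L.
Steady-state trough Cmin,ss = C₀·f/(1−f) ≈ 2.029 × 0.1363/0.8637 ≈ 0.320 mg/L.
Trough 0.3 mg/L vs MEC 1 mg/L: subtherapeutic.

0.3 mg/L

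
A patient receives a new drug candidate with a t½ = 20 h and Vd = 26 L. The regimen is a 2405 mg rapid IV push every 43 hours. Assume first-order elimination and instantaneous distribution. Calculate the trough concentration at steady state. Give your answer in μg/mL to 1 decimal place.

26.9 μg/mL

k = ln2/t½ = ln2/20 ≈ 0.034657 h⁻¹; fraction remaining f = e^(−kτ) = e^(−0.034657×43) ≈ 0.2253.
Accumulation ratio R = 1/(1 − f) ≈ 1/0.7747 ≈ 1.2908.
Single-dose peak C₀ = D/Vd = 2405/26 ≈ 92.500 μg/mL.
Cmax,ss = C₀/(1 − f) ≈ 92.500/0.7747 ≈ 119.401 μg/mL.
One interval later, Cmin,ss = Cmax,ss·e^(−kτ) ≈ 119.401 × 0.2253 ≈ 26.901 μg/mL.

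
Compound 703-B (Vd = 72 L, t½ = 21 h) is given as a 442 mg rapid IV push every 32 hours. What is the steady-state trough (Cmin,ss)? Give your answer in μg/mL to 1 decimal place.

τ/t½ = 32/21 ≈ 1.5238, so fraction remaining f = (1/2)^(32/21) ≈ 0.3478.
Accumulation ratio R = 1/(1 − f) ≈ 1/0.6522 ≈ 1.5333.
Single-dose peak C₀ = D/Vd = 442/72 ≈ 6.139 μg/mL.
Steady-state peak Cmax,ss = C₀·R ≈ 6.139 × 1.5333 ≈ 9.413 μg/mL.
One interval later, Cmin,ss = Cmax,ss·e^(−kτ) ≈ 9.413 × 0.3478 ≈ 3.274 μg/mL.

3.3 μg/mL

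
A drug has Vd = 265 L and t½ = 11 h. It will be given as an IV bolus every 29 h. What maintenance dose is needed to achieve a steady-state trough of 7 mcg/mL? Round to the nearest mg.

τ/t½ = 29/11 ≈ 2.6364, so f = (1/2)^(29/11) ≈ 0.160833.
Cmin,ss = (D/Vd)·f/(1−f), so D = Cmin,ss·Vd·(1−f)/f.
D = 7 × 265 × (1−f)/f ≈ 7 × 265 × 5.21763 ≈ 9678.70 mg.

9679 mg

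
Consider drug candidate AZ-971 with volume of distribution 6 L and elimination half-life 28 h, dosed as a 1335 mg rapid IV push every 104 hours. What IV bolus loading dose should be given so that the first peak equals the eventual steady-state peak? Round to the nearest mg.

f = (1/2)^(104/28) ≈ 0.076188; accumulation ratio R = 1/(1−f) ≈ 1.08247.
Loading dose to hit Cmax,ss on first dose: D_load = D_maint·R ≈ 1335 × 1.08247 ≈ 1445.10 mg.

1445 mg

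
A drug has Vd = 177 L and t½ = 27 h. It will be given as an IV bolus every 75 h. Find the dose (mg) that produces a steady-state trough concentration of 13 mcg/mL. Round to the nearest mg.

τ/t½ = 75/27 ≈ 2.7778, so f = (1/2)^(75/27) ≈ 0.145816.
Cmin,ss = (D/Vd)·f/(1−f), so D = Cmin,ss·Vd·(1−f)/f.
D = 13 × 177 × (1−f)/f ≈ 13 × 177 × 5.85796 ≈ 13479.17 mg.

13479 mg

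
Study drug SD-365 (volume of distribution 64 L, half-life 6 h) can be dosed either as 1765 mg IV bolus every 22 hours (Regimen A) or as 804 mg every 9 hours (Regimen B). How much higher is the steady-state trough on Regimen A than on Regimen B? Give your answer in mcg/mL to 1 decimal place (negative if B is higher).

-4.5 mcg/mL

Regimen A: f = (1/2)^(22/6) ≈ 0.0787; Cmin,ss = (1765/64)·f/(1−f) ≈ 2.356 mcg/mL.
Regimen B: f = (1/2)^(9/6) ≈ 0.3536; Cmin,ss = (804/64)·f/(1−f) ≈ 6.872 mcg/mL.
Difference ≈ 2.356 − 6.872 ≈ -4.516 mcg/mL.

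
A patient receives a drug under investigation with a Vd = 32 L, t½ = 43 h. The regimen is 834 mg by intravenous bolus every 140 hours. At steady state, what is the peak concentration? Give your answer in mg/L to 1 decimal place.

29.1 mg/L

k = ln2/t½ = ln2/43 ≈ 0.016120 h⁻¹; fraction remaining f = e^(−kτ) = e^(−0.016120×140) ≈ 0.1047.
At steady state, accumulation factor R = 1/(1 − e^(−kτ)) ≈ 1.1169.
Single-dose peak C₀ = D/Vd = 834/32 ≈ 26.062 mg/L.
Cmax,ss = C₀/(1 − f) ≈ 26.062/0.8953 ≈ 29.110 mg/L.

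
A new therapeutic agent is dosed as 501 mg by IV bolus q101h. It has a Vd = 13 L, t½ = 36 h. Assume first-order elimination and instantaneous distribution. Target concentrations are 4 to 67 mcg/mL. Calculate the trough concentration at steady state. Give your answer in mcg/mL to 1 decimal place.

Over one 101-h interval, 101/36 ≈ 2.8056 half-lives elapse, leaving f ≈ 0.1430 of each dose.
Each bolus raises the concentration by D/Vd = 501/13 ≈ 38.538 mcg/mL.
Steady-state trough Cmin,ss = C₀·f/(1−f) ≈ 38.538 × 0.1430/0.8570 ≈ 6.430 mcg/mL.
Trough 6.4 mcg/mL vs MEC 4 mcg/mL: adequate.

6.4 mcg/mL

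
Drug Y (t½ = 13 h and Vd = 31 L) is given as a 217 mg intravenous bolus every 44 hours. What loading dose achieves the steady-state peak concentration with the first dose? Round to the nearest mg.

240 mg

f = (1/2)^(44/13) ≈ 0.095748; accumulation ratio R = 1/(1−f) ≈ 1.10589.
Loading dose to hit Cmax,ss on first dose: D_load = D_maint·R ≈ 217 × 1.10589 ≈ 239.98 mg.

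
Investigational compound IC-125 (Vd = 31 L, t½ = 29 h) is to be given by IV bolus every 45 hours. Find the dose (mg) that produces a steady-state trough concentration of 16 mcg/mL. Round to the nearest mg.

958 mg

τ/t½ = 45/29 ≈ 1.5517, so f = (1/2)^(45/29) ≈ 0.341102.
Cmin,ss = (D/Vd)·f/(1−f), so D = Cmin,ss·Vd·(1−f)/f.
D = 16 × 31 × (1−f)/f ≈ 16 × 31 × 1.93167 ≈ 958.11 mg.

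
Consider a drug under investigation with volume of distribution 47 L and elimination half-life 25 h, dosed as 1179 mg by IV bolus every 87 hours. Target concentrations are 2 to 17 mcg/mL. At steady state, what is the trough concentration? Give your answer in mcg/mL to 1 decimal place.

2.5 mcg/mL

k = ln2/t½ = ln2/25 ≈ 0.027726 h⁻¹; fraction remaining f = e^(−kτ) = e^(−0.027726×87) ≈ 0.0896.
At steady state, accumulation factor R = 1/(1 − e^(−kτ)) ≈ 1.0984.
Each bolus raises the concentration by D/Vd = 1179/47 ≈ 25.085 mcg/mL.
Cmax,ss = C₀/(1 − f) ≈ 25.085/0.9104 ≈ 27.554 mcg/mL.
Steady-state trough Cmin,ss = Cmax,ss·f ≈ 27.554 × 0.0896 ≈ 2.469 mcg/mL.
Trough 2.5 mcg/mL vs MEC 2 mcg/mL: adequate.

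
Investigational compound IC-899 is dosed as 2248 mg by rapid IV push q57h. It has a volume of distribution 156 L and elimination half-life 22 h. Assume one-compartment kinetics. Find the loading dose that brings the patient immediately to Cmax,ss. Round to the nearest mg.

f = (1/2)^(57/22) ≈ 0.165981; accumulation ratio R = 1/(1−f) ≈ 1.19901.
Loading dose to hit Cmax,ss on first dose: D_load = D_maint·R ≈ 2248 × 1.19901 ≈ 2695.37 mg.

2695 mg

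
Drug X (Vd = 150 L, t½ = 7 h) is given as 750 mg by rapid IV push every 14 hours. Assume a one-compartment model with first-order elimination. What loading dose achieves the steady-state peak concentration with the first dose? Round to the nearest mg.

1000 mg

f = (1/2)^(14/7) ≈ 0.250000; accumulation ratio R = 1/(1−f) ≈ 1.33333.
Loading dose to hit Cmax,ss on first dose: D_load = D_maint·R ≈ 750 × 1.33333 ≈ 1000.00 mg.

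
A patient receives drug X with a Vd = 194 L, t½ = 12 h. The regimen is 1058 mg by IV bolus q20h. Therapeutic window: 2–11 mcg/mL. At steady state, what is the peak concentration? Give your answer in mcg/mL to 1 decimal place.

Over one 20-h interval, 20/12 ≈ 1.6667 half-lives elapse, leaving f ≈ 0.3150 of each dose.
Accumulation ratio R = 1/(1 − f) ≈ 1/0.6850 ≈ 1.4599.
Each bolus raises the concentration by D/Vd = 1058/194 ≈ 5.454 mcg/mL.
Steady-state peak Cmax,ss = C₀·R ≈ 5.454 × 1.4599 ≈ 7.962 mcg/mL.
Peak 8.0 mcg/mL vs MTC 11 mcg/mL: below toxic threshold.

8.0 mcg/mL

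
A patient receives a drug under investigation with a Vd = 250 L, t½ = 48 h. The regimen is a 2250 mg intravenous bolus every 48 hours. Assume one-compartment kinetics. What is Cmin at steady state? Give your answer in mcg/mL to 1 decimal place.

9.0 mcg/mL

τ = 48 h = 1 half-life, so f = (1/2)^1 = 0.5.
At steady state, R = 1/(1 − 0.5) = 2/1.
Single-dose peak C₀ = D/Vd = 2250/250 = 9 mcg/mL.
Steady-state peak Cmax,ss = C₀·R = 9 × 2/1 ≈ 18.000 mcg/mL.
Steady-state trough Cmin,ss = Cmax,ss·f ≈ 18.000 × 0.5 ≈ 9.000 mcg/mL.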